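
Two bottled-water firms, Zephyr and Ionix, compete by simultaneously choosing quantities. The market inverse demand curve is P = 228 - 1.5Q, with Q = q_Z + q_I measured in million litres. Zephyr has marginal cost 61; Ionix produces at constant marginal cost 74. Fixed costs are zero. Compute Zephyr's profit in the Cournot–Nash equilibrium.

Zephyr's profit: π_Z = (228 - 1.5Q)q_Z - (61q_Z). Setting ∂π_Z/∂q_Z = 0: 167 - 3q_Z - (3/2)(q_I) = 0.
Ionix's first-order condition: 154 - 3q_I - (3/2)(q_Z) = 0.
Rearranging gives the reaction functions q_Z = (167 - (3/2)q_I)/3 and q_I = (154 - (3/2)q_Z)/3.
Substituting one into the other gives q_Z = 40 and q_I = 94/3.
Price P = 228 - (3/2)·(214/3) = 121.
Zephyr's profit: (121 - 61)·40 = 2400.

2400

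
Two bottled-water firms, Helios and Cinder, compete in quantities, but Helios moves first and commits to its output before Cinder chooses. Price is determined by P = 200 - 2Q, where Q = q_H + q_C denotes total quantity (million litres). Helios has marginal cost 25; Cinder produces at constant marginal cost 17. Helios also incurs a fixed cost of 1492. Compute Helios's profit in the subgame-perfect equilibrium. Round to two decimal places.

The follower Cinder best-responds to any q_H: π_C = (200 - 2Q)q_C - 17q_C.
Follower FOC: 183 - 2q_H - 4q_C = 0, so q_C(q_H) = (183 - 2q_H)/4.
Helios substitutes q_C(q_H) into its own profit: π_H = q_H(200 - 2q_H - (183 - 2q_H)/2) - 25q_H = (217/2 - q_H)q_H - 25q_H.
Maximising: ∂π_H/∂q_H = 167/2 - 2q_H = 0, giving q_H = 167/4.
Then q_C = (183 - 2·(167/4))/4 = 199/8.
Price P = 200 - 2·(533/8) = 267/4.
Helios's profit: (267/4 - 25)·(167/4) - 1492 = 251.0625.

251.06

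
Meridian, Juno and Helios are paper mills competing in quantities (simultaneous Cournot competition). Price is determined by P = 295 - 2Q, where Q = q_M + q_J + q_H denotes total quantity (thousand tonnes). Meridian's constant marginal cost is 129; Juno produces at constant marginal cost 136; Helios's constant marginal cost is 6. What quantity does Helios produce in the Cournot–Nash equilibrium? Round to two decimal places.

Meridian's profit: π_M = (295 - 2Q)q_M - (129q_M). Setting ∂π_M/∂q_M = 0: 166 - 4q_M - 2(q_J + q_H) = 0.
Juno's profit: π_J = (295 - 2Q)q_J - (136q_J). Setting ∂π_J/∂q_J = 0: 159 - 4q_J - 2(q_M + q_H) = 0.
Helios's profit: π_H = (295 - 2Q)q_H - (6q_H). Setting ∂π_H/∂q_H = 0: 289 - 4q_H - 2(q_M + q_J) = 0.
Adding the 3 first-order conditions: 614 − 8Q = 0, so Q = 307/4.
Back-substituting: q_M = (166 − 307/2)/2 = 25/4, q_J = (159 − 307/2)/2 = 11/4, q_H = (289 − 307/2)/2 = 271/4.

67.75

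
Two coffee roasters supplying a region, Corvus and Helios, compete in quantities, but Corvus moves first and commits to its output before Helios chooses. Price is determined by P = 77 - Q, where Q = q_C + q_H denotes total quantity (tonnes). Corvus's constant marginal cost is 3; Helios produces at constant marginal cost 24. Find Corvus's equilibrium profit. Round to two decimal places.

1128.13

The follower Helios best-responds to any q_C: π_H = (77 - Q)q_H - 24q_H.
Setting the follower's marginal profit to zero, 53 - q_C - 2q_H = 0, i.e. q_H = (53 - q_C)/2.
Corvus substitutes q_H(q_C) into its own profit: π_C = q_C(77 - q_C - (53 - q_C)/2) - 3q_C = (101/2 - (1/2)q_C)q_C - 3q_C.
Leader FOC: 95/2 - q_C = 0, so q_C = 95/2.
Then q_H = (53 - 95/2)/2 = 11/4.
Price P = 77 - 201/4 = 107/4.
Corvus's profit: (107/4 - 3)·(95/2) = 1128.1250.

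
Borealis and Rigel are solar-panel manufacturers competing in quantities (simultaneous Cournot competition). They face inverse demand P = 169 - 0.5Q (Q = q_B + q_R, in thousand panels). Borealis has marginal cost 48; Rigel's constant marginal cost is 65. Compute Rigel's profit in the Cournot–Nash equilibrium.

1682

Borealis's profit: π_B = (169 - 0.5Q)q_B - (48q_B). Setting ∂π_B/∂q_B = 0: 121 - q_B - (1/2)(q_R) = 0.
Rigel's first-order condition: 104 - q_R - (1/2)(q_B) = 0.
Rearranging gives the reaction functions q_B = (121 - (1/2)q_R) and q_R = (104 - (1/2)q_B).
Substituting one into the other gives q_B = 92 and q_R = 58.
Price P = 169 - (1/2)·150 = 94.
Rigel's profit: (94 - 65)·58 = 1682.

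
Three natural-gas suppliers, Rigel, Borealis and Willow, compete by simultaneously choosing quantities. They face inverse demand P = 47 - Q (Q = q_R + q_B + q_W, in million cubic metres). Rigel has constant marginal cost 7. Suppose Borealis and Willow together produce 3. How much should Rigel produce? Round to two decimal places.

With rivals' combined output fixed at 3, Rigel's profit is π_R = (47 - 3 - q_R)q_R - (7q_R) = (44 - q_R)q_R - (7q_R).
∂π_R/∂q_R = 37 - 2q_R = 0, so q_R = 37/2.

18.50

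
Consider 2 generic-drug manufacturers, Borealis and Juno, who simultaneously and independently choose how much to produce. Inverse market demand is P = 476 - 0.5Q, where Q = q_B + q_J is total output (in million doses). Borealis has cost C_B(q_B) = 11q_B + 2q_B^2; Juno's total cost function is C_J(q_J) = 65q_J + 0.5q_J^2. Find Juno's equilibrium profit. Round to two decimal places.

Borealis's profit: π_B = (476 - 0.5Q)q_B - (11q_B + 2q_B²). Setting ∂π_B/∂q_B = 0: 465 - 5q_B - (1/2)(q_J) = 0.
Juno's first-order condition: 411 - 2q_J - (1/2)(q_B) = 0.
So q_B = (465 - (1/2)q_J)/5 and q_J = (411 - (1/2)q_B)/2.
Substituting one into the other gives q_B = 966/13 and q_J = 186.9231.
Price P = 476 - (1/2)·261.2308 = 345.3846.
Juno's profit: 345.3846·186.9231 - 65·186.9231 - (1/2)·186.9231² = 34940.2367.

34940.24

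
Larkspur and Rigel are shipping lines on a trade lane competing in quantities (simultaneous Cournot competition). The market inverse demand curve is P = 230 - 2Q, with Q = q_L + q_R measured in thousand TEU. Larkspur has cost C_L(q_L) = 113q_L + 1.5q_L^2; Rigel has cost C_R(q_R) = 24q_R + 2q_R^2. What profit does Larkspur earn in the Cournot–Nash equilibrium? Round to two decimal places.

Larkspur's profit: π_L = (230 - 2Q)q_L - (113q_L + (3/2)q_L²). Setting ∂π_L/∂q_L = 0: 117 - 7q_L - 2(q_R) = 0.
Rigel's profit: π_R = (230 - 2Q)q_R - (24q_R + 2q_R²). Setting ∂π_R/∂q_R = 0: 206 - 8q_R - 2(q_L) = 0.
Rearranging gives the reaction functions q_L = (117 - 2q_R)/7 and q_R = (206 - 2q_L)/8.
Substituting one into the other gives q_L = 131/13 and q_R = 302/13.
Price P = 230 - 2·(433/13) = 163.3846.
Larkspur's profit: 163.3846·(131/13) - 113·(131/13) - (3/2)(131/13)² = 355.4053.

355.41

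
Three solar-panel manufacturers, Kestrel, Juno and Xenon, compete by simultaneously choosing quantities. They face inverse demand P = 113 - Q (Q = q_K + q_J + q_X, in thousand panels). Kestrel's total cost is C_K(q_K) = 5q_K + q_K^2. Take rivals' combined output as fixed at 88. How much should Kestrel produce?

With rivals' combined output fixed at 88, Kestrel's profit is π_K = (113 - 88 - q_K)q_K - (5q_K + q_K²) = (25 - q_K)q_K - (5q_K + q_K²).
∂π_K/∂q_K = 20 - 4q_K = 0, so q_K = 5.

5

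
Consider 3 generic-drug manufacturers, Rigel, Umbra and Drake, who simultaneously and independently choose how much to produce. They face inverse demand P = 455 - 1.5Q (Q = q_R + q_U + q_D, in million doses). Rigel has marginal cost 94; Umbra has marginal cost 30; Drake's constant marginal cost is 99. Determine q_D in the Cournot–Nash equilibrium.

47

Rigel's profit: π_R = (455 - 1.5Q)q_R - (94q_R). Setting ∂π_R/∂q_R = 0: 361 - 3q_R - (3/2)(q_U + q_D) = 0.
Umbra's first-order condition: 425 - 3q_U - (3/2)(q_R + q_D) = 0.
Drake's first-order condition: 356 - 3q_D - (3/2)(q_R + q_U) = 0.
Adding the 3 first-order conditions: 1142 − 6Q = 0, so Q = 571/3.
Back-substituting: q_R = (361 − 571/2)/(3/2) = 151/3, q_U = (425 − 571/2)/(3/2) = 93, q_D = (356 − 571/2)/(3/2) = 47.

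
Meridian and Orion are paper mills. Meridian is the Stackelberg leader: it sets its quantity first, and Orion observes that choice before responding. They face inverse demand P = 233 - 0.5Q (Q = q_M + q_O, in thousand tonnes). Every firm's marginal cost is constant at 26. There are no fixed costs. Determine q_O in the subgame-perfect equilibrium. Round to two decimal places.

103.50

Solve by backward induction. Given q_M, the follower Orion maximises π_O = (233 - (1/2)q_M - (1/2)q_O)q_O - 26q_O.
∂π_O/∂q_O = 207 - (1/2)q_M - q_O = 0 gives the reaction function q_O = (207 - (1/2)q_M).
The leader anticipates this reaction. Substituting into P = 233 - 0.5Q gives P = 259/2 - (1/4)q_M, so π_M = (259/2 - (1/4)q_M)q_M - 26q_M.
The leader's first-order condition 207/2 - (1/2)q_M = 0 yields q_M = 207.
Then q_O = (207 - (1/2)·207) = 207/2.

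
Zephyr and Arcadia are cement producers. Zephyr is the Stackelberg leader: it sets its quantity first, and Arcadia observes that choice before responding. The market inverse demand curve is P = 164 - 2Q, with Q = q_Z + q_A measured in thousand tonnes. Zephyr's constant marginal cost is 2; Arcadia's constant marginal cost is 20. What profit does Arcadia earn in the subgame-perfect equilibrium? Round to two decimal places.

The follower Arcadia best-responds to any q_Z: π_A = (164 - 2Q)q_A - 20q_A.
Setting the follower's marginal profit to zero, 144 - 2q_Z - 4q_A = 0, i.e. q_A = (144 - 2q_Z)/4.
Zephyr substitutes q_A(q_Z) into its own profit: π_Z = q_Z(164 - 2q_Z - (144 - 2q_Z)/2) - 2q_Z = (92 - q_Z)q_Z - 2q_Z.
The leader's first-order condition 90 - 2q_Z = 0 yields q_Z = 45.
Then q_A = (144 - 2·45)/4 = 27/2.
Price P = 164 - 2·(117/2) = 47.
Arcadia's profit: (47 - 20)·(27/2) = 729/2.

364.50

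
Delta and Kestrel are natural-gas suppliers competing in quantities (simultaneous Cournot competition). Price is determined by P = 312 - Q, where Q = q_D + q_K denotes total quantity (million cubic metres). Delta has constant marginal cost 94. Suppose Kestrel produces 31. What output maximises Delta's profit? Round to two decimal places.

93.50

With the rival's output fixed at 31, Delta's profit is π_D = (312 - 31 - q_D)q_D - (94q_D) = (281 - q_D)q_D - (94q_D).
∂π_D/∂q_D = 187 - 2q_D = 0, so q_D = 187/2.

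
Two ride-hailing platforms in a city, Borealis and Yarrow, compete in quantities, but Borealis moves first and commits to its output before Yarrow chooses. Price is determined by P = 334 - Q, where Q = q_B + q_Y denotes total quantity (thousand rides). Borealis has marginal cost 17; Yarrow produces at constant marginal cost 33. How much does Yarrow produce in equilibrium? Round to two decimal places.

The follower Yarrow best-responds to any q_B: π_Y = (334 - Q)q_Y - 33q_Y.
Follower FOC: 301 - q_B - 2q_Y = 0, so q_Y(q_B) = (301 - q_B)/2.
The leader anticipates this reaction. Substituting into P = 334 - Q gives P = 367/2 - (1/2)q_B, so π_B = (367/2 - (1/2)q_B)q_B - 17q_B.
Leader FOC: 333/2 - q_B = 0, so q_B = 333/2.
Then q_Y = (301 - 333/2)/2 = 269/4.

67.25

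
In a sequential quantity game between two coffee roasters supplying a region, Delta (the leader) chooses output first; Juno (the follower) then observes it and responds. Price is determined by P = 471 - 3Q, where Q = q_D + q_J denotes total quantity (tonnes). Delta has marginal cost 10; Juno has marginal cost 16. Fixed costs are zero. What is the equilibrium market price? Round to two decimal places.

126.75

Solve by backward induction. Given q_D, the follower Juno maximises π_J = (471 - 3q_D - 3q_J)q_J - 16q_J.
∂π_J/∂q_J = 455 - 3q_D - 6q_J = 0 gives the reaction function q_J = (455 - 3q_D)/6.
The leader anticipates this reaction. Substituting into P = 471 - 3Q gives P = 487/2 - (3/2)q_D, so π_D = (487/2 - (3/2)q_D)q_D - 10q_D.
Maximising: ∂π_D/∂q_D = 467/2 - 3q_D = 0, giving q_D = 467/6.
Then q_J = (455 - 3·(467/6))/6 = 443/12.
Total output Q = 459/4, so price P = 471 - 3·(459/4) = 507/4.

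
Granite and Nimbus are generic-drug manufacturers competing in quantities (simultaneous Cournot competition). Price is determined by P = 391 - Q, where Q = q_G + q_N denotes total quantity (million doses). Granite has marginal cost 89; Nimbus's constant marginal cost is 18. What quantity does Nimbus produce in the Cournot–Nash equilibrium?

148

Granite's profit: π_G = (391 - Q)q_G - (89q_G). Setting ∂π_G/∂q_G = 0: 302 - 2q_G - (q_N) = 0.
Nimbus's first-order condition: 373 - 2q_N - (q_G) = 0.
So q_G = (302 - q_N)/2 and q_N = (373 - q_G)/2.
Solving the pair: q_G = 77, q_N = 148.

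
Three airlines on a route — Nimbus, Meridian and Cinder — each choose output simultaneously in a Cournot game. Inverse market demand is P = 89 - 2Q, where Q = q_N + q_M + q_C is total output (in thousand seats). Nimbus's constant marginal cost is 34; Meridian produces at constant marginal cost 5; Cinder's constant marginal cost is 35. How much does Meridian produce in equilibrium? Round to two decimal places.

17.88

Nimbus's profit: π_N = (89 - 2Q)q_N - (34q_N). Setting ∂π_N/∂q_N = 0: 55 - 4q_N - 2(q_M + q_C) = 0.
Meridian's first-order condition: 84 - 4q_M - 2(q_N + q_C) = 0.
Cinder's first-order condition: 54 - 4q_C - 2(q_N + q_M) = 0.
Adding the 3 first-order conditions: 193 − 8Q = 0, so Q = 193/8.
Back-substituting: q_N = (55 − 193/4)/2 = 27/8, q_M = (84 − 193/4)/2 = 143/8, q_C = (54 − 193/4)/2 = 23/8.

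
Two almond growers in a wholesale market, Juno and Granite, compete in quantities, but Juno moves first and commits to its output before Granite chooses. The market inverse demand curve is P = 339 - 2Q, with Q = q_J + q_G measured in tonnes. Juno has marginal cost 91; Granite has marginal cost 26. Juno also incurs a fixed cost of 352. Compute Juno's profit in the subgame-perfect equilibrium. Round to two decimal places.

1741.06

The follower Granite best-responds to any q_J: π_G = (339 - 2Q)q_G - 26q_G.
Follower FOC: 313 - 2q_J - 4q_G = 0, so q_G(q_J) = (313 - 2q_J)/4.
The leader anticipates this reaction. Substituting into P = 339 - 2Q gives P = 365/2 - q_J, so π_J = (365/2 - q_J)q_J - 91q_J.
Leader FOC: 183/2 - 2q_J = 0, so q_J = 183/4.
Then q_G = (313 - 2·(183/4))/4 = 443/8.
Price P = 339 - 2·(809/8) = 547/4.
Juno's profit: (547/4 - 91)·(183/4) - 352 = 1741.0625.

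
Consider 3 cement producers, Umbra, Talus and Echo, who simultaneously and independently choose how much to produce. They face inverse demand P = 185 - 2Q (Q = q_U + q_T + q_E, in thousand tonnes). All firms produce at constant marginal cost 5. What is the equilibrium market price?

50

Each firm earns π_i = (185 - 2Q)q_i - 5q_i.
Setting ∂π_i/∂q_i = 0 with rivals' quantities fixed: 180 - 4q_i - 2·Σ_{j≠i} q_j = 0.
With identical firms every q_j equals q_i, so Σ_{j≠i} q_j = 2q_i and 180 = 8q_i, giving q_i = 45/2.
Total output Q = 135/2, so price P = 185 - 2·(135/2) = 50.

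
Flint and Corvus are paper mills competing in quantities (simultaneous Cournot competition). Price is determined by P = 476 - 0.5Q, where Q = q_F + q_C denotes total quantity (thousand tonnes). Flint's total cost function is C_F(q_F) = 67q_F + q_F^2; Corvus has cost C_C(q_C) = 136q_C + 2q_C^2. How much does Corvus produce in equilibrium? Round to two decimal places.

Flint's profit: π_F = (476 - 0.5Q)q_F - (67q_F + q_F²). Setting ∂π_F/∂q_F = 0: 409 - 3q_F - (1/2)(q_C) = 0.
Corvus's first-order condition: 340 - 5q_C - (1/2)(q_F) = 0.
Best responses: q_F = (409 - (1/2)q_C)/3, q_C = (340 - (1/2)q_F)/5.
Solving the pair: q_F = 127.1186, q_C = 55.2881.

55.29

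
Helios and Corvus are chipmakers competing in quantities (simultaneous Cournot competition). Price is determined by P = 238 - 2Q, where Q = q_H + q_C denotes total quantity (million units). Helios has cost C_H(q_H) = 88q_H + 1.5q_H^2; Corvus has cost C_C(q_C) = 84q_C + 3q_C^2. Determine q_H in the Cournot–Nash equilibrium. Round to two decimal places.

Helios's profit: π_H = (238 - 2Q)q_H - (88q_H + (3/2)q_H²). Setting ∂π_H/∂q_H = 0: 150 - 7q_H - 2(q_C) = 0.
Corvus's profit: π_C = (238 - 2Q)q_C - (84q_C + 3q_C²). Setting ∂π_C/∂q_C = 0: 154 - 10q_C - 2(q_H) = 0.
Best responses: q_H = (150 - 2q_C)/7, q_C = (154 - 2q_H)/10.
Substituting one into the other gives q_H = 596/33 and q_C = 389/33.

18.06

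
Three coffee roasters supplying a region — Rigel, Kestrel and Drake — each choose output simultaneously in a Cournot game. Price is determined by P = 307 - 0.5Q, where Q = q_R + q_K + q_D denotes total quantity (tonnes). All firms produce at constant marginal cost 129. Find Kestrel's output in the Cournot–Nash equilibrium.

89

A representative firm's profit is π_i = q_i(307 - 0.5Q) - 129q_i.
First-order condition (treating rivals' output as given): 178 - q_i - (1/2)·Σ_{j≠i} q_j = 0.
With identical firms every q_j equals q_i, so Σ_{j≠i} q_j = 2q_i and 178 = 2q_i, giving q_i = 89.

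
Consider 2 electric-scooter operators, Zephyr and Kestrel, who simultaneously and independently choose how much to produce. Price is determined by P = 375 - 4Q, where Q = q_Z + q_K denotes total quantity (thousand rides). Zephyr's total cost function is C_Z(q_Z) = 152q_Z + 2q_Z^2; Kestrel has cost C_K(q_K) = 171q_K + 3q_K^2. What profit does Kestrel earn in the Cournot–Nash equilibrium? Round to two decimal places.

733.55

Zephyr's profit: π_Z = (375 - 4Q)q_Z - (152q_Z + 2q_Z²). Setting ∂π_Z/∂q_Z = 0: 223 - 12q_Z - 4(q_K) = 0.
Kestrel's first-order condition: 204 - 14q_K - 4(q_Z) = 0.
So q_Z = (223 - 4q_K)/12 and q_K = (204 - 4q_Z)/14.
Substituting one into the other gives q_Z = 1153/76 and q_K = 389/38.
Price P = 375 - 4·(1931/76) = 273.3684.
Kestrel's profit: 273.3684·(389/38) - 171·(389/38) - 3(389/38)² = 733.5506.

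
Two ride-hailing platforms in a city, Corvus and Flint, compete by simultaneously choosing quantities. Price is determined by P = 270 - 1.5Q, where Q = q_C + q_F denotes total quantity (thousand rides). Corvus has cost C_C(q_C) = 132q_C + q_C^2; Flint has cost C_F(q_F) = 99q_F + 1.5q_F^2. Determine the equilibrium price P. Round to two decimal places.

204.08

Corvus's profit: π_C = (270 - 1.5Q)q_C - (132q_C + q_C²). Setting ∂π_C/∂q_C = 0: 138 - 5q_C - (3/2)(q_F) = 0.
Flint's profit: π_F = (270 - 1.5Q)q_F - (99q_F + (3/2)q_F²). Setting ∂π_F/∂q_F = 0: 171 - 6q_F - (3/2)(q_C) = 0.
Best responses: q_C = (138 - (3/2)q_F)/5, q_F = (171 - (3/2)q_C)/6.
Substituting one into the other gives q_C = 762/37 and q_F = 864/37.
Total output Q = 1626/37, so price P = 270 - (3/2)·(1626/37) = 204.0811.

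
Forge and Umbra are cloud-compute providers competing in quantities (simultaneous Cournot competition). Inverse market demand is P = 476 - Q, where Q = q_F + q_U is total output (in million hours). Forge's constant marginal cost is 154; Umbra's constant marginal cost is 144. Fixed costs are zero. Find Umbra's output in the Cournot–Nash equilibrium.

114

Forge's profit: π_F = (476 - Q)q_F - (154q_F). Setting ∂π_F/∂q_F = 0: 322 - 2q_F - (q_U) = 0.
Umbra's profit: π_U = (476 - Q)q_U - (144q_U). Setting ∂π_U/∂q_U = 0: 332 - 2q_U - (q_F) = 0.
Rearranging gives the reaction functions q_F = (322 - q_U)/2 and q_U = (332 - q_F)/2.
Substituting one into the other gives q_F = 104 and q_U = 114.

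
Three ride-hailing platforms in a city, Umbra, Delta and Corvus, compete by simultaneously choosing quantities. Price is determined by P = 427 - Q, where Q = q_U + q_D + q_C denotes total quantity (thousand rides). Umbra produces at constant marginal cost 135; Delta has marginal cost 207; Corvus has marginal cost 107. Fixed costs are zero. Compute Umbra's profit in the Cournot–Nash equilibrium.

Umbra's profit: π_U = (427 - Q)q_U - (135q_U). Setting ∂π_U/∂q_U = 0: 292 - 2q_U - (q_D + q_C) = 0.
Delta's profit: π_D = (427 - Q)q_D - (207q_D). Setting ∂π_D/∂q_D = 0: 220 - 2q_D - (q_U + q_C) = 0.
Corvus's profit: π_C = (427 - Q)q_C - (107q_C). Setting ∂π_C/∂q_C = 0: 320 - 2q_C - (q_U + q_D) = 0.
Adding the 3 conditions: 832 − 2Q − 2Q = 0, i.e. Q = 208.
Back-substituting: q_U = (292 − 208) = 84, q_D = (220 − 208) = 12, q_C = (320 − 208) = 112.
Price P = 427 - 208 = 219.
Umbra's profit: (219 - 135)·84 = 7056.

7056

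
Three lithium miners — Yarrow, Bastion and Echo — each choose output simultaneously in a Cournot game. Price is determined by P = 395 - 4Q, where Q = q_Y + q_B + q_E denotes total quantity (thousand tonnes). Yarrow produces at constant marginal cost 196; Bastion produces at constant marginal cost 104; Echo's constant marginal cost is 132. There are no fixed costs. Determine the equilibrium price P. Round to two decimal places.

Yarrow's profit: π_Y = (395 - 4Q)q_Y - (196q_Y). Setting ∂π_Y/∂q_Y = 0: 199 - 8q_Y - 4(q_B + q_E) = 0.
Bastion's first-order condition: 291 - 8q_B - 4(q_Y + q_E) = 0.
Echo's profit: π_E = (395 - 4Q)q_E - (132q_E). Setting ∂π_E/∂q_E = 0: 263 - 8q_E - 4(q_Y + q_B) = 0.
Adding the 3 conditions: 753 − 8Q − 8Q = 0, i.e. Q = 753/16.
Back-substituting: q_Y = (199 − 753/4)/4 = 43/16, q_B = (291 − 753/4)/4 = 411/16, q_E = (263 − 753/4)/4 = 299/16.
Total output Q = 753/16, so price P = 395 - 4·(753/16) = 827/4.

206.75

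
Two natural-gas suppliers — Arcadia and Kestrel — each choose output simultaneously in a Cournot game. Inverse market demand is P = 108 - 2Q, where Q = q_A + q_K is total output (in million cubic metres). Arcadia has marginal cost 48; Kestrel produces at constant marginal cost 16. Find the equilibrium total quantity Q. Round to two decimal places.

Arcadia's profit: π_A = (108 - 2Q)q_A - (48q_A). Setting ∂π_A/∂q_A = 0: 60 - 4q_A - 2(q_K) = 0.
Kestrel's profit: π_K = (108 - 2Q)q_K - (16q_K). Setting ∂π_K/∂q_K = 0: 92 - 4q_K - 2(q_A) = 0.
Rearranging gives the reaction functions q_A = (60 - 2q_K)/4 and q_K = (92 - 2q_A)/4.
Substituting one into the other gives q_A = 14/3 and q_K = 62/3.
Total output Q = 14/3 + 62/3 = 76/3.

25.33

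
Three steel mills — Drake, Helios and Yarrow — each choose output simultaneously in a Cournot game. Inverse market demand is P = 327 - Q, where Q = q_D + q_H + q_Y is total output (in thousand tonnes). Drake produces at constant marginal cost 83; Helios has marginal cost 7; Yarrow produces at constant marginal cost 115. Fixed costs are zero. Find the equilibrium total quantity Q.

Drake's profit: π_D = (327 - Q)q_D - (83q_D). Setting ∂π_D/∂q_D = 0: 244 - 2q_D - (q_H + q_Y) = 0.
Helios's first-order condition: 320 - 2q_H - (q_D + q_Y) = 0.
Yarrow's first-order condition: 212 - 2q_Y - (q_D + q_H) = 0.
Summing all 3 equations gives 776 − 4Q = 0, hence Q = 194.
Back-substituting: q_D = (244 − 194) = 50, q_H = (320 − 194) = 126, q_Y = (212 − 194) = 18.
Total output Q = 50 + 126 + 18 = 194.

194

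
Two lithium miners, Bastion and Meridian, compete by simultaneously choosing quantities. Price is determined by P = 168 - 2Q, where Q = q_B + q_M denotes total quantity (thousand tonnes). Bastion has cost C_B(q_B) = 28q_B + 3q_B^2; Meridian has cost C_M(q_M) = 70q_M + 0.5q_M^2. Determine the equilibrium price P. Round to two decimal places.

115.65

Bastion's profit: π_B = (168 - 2Q)q_B - (28q_B + 3q_B²). Setting ∂π_B/∂q_B = 0: 140 - 10q_B - 2(q_M) = 0.
Meridian's profit: π_M = (168 - 2Q)q_M - (70q_M + (1/2)q_M²). Setting ∂π_M/∂q_M = 0: 98 - 5q_M - 2(q_B) = 0.
Best responses: q_B = (140 - 2q_M)/10, q_M = (98 - 2q_B)/5.
Solving the pair: q_B = 252/23, q_M = 350/23.
Total output Q = 602/23, so price P = 168 - 2·(602/23) = 115.6522.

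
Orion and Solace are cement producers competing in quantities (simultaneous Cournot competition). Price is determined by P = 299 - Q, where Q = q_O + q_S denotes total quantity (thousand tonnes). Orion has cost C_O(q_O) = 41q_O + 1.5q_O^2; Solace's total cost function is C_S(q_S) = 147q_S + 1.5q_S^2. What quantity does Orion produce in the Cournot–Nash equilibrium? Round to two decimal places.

Orion's profit: π_O = (299 - Q)q_O - (41q_O + (3/2)q_O²). Setting ∂π_O/∂q_O = 0: 258 - 5q_O - (q_S) = 0.
Solace's profit: π_S = (299 - Q)q_S - (147q_S + (3/2)q_S²). Setting ∂π_S/∂q_S = 0: 152 - 5q_S - (q_O) = 0.
Rearranging gives the reaction functions q_O = (258 - q_S)/5 and q_S = (152 - q_O)/5.
Solving the pair: q_O = 569/12, q_S = 251/12.

47.42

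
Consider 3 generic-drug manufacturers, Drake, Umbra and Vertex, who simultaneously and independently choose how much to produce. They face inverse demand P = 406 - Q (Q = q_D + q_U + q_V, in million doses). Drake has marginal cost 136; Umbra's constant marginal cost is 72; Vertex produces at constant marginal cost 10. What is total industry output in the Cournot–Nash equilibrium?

250

Drake's profit: π_D = (406 - Q)q_D - (136q_D). Setting ∂π_D/∂q_D = 0: 270 - 2q_D - (q_U + q_V) = 0.
Umbra's profit: π_U = (406 - Q)q_U - (72q_U). Setting ∂π_U/∂q_U = 0: 334 - 2q_U - (q_D + q_V) = 0.
Vertex's first-order condition: 396 - 2q_V - (q_D + q_U) = 0.
Adding the 3 first-order conditions: 1000 − 4Q = 0, so Q = 250.
Back-substituting: q_D = (270 − 250) = 20, q_U = (334 − 250) = 84, q_V = (396 − 250) = 146.
Total output Q = 20 + 84 + 146 = 250.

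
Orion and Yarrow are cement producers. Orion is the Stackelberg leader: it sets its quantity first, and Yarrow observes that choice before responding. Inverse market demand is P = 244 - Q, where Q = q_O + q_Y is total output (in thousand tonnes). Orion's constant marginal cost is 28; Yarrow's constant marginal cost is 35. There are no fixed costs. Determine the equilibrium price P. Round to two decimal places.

83.75

The follower Yarrow best-responds to any q_O: π_Y = (244 - Q)q_Y - 35q_Y.
∂π_Y/∂q_Y = 209 - q_O - 2q_Y = 0 gives the reaction function q_Y = (209 - q_O)/2.
Orion substitutes q_Y(q_O) into its own profit: π_O = q_O(244 - q_O - (209 - q_O)/2) - 28q_O = (279/2 - (1/2)q_O)q_O - 28q_O.
Maximising: ∂π_O/∂q_O = 223/2 - q_O = 0, giving q_O = 223/2.
Then q_Y = (209 - 223/2)/2 = 195/4.
Total output Q = 641/4, so price P = 244 - 641/4 = 335/4.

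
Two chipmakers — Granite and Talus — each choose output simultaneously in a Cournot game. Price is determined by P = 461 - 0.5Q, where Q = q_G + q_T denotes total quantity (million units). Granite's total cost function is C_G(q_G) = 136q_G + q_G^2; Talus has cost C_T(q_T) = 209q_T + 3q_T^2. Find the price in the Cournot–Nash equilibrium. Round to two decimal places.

394.92

Granite's profit: π_G = (461 - 0.5Q)q_G - (136q_G + q_G²). Setting ∂π_G/∂q_G = 0: 325 - 3q_G - (1/2)(q_T) = 0.
Talus's first-order condition: 252 - 7q_T - (1/2)(q_G) = 0.
So q_G = (325 - (1/2)q_T)/3 and q_T = (252 - (1/2)q_G)/7.
Solving the pair: q_G = 103.5663, q_T = 28.6024.
Total output Q = 132.1687, so price P = 461 - (1/2)·132.1687 = 394.9157.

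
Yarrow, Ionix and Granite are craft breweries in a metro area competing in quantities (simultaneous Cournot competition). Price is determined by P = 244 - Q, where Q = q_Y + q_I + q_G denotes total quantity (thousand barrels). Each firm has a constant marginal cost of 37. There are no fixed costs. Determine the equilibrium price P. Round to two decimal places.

88.75

A representative firm's profit is π_i = q_i(244 - Q) - 37q_i.
First-order condition (treating rivals' output as given): 207 - 2q_i - Σ_{j≠i} q_j = 0.
By symmetry each firm produces the same amount; substituting Σ_{j≠i} q_j = 2q_i yields q_i = 207/4.
Total output Q = 621/4, so price P = 244 - 621/4 = 355/4.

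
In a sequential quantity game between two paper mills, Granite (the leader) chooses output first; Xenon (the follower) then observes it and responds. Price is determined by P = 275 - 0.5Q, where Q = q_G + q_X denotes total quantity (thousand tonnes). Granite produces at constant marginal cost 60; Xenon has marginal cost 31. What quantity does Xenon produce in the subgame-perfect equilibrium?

The follower Xenon best-responds to any q_G: π_X = (275 - 0.5Q)q_X - 31q_X.
Setting the follower's marginal profit to zero, 244 - (1/2)q_G - q_X = 0, i.e. q_X = (244 - (1/2)q_G).
Granite substitutes q_X(q_G) into its own profit: π_G = q_G(275 - (1/2)q_G - (244 - (1/2)q_G)/2) - 60q_G = (153 - (1/4)q_G)q_G - 60q_G.
Leader FOC: 93 - (1/2)q_G = 0, so q_G = 186.
Then q_X = (244 - (1/2)·186) = 151.

151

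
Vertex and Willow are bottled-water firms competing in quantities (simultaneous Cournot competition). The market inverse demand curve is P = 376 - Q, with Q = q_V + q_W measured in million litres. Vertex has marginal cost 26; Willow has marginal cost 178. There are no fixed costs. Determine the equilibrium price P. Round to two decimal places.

193.33

Vertex's profit: π_V = (376 - Q)q_V - (26q_V). Setting ∂π_V/∂q_V = 0: 350 - 2q_V - (q_W) = 0.
Willow's first-order condition: 198 - 2q_W - (q_V) = 0.
Rearranging gives the reaction functions q_V = (350 - q_W)/2 and q_W = (198 - q_V)/2.
Solving the pair: q_V = 502/3, q_W = 46/3.
Total output Q = 548/3, so price P = 376 - 548/3 = 580/3.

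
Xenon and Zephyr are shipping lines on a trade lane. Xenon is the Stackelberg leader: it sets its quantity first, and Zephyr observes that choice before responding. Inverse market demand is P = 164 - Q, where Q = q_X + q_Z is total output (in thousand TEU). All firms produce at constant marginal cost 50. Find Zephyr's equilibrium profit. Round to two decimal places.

The follower Zephyr best-responds to any q_X: π_Z = (164 - Q)q_Z - 50q_Z.
Follower FOC: 114 - q_X - 2q_Z = 0, so q_Z(q_X) = (114 - q_X)/2.
Xenon substitutes q_Z(q_X) into its own profit: π_X = q_X(164 - q_X - (114 - q_X)/2) - 50q_X = (107 - (1/2)q_X)q_X - 50q_X.
Leader FOC: 57 - q_X = 0, so q_X = 57.
Then q_Z = (114 - 57)/2 = 57/2.
Price P = 164 - 171/2 = 157/2.
Zephyr's profit: (157/2 - 50)·(57/2) = 812.2500.

812.25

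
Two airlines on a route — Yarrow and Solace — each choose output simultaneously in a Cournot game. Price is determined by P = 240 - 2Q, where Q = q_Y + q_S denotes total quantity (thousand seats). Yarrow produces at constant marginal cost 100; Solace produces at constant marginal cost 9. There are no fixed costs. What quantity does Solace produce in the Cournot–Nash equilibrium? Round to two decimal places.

Yarrow's profit: π_Y = (240 - 2Q)q_Y - (100q_Y). Setting ∂π_Y/∂q_Y = 0: 140 - 4q_Y - 2(q_S) = 0.
Solace's first-order condition: 231 - 4q_S - 2(q_Y) = 0.
So q_Y = (140 - 2q_S)/4 and q_S = (231 - 2q_Y)/4.
Substituting one into the other gives q_Y = 49/6 and q_S = 161/3.

53.67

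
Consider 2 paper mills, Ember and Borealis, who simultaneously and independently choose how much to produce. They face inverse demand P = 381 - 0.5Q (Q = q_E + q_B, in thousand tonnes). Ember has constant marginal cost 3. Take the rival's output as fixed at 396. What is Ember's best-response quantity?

180

With the rival's output fixed at 396, Ember's profit is π_E = (381 - (1/2)·396 - (1/2)q_E)q_E - (3q_E) = (183 - (1/2)q_E)q_E - (3q_E).
∂π_E/∂q_E = 180 - q_E = 0, so q_E = 180.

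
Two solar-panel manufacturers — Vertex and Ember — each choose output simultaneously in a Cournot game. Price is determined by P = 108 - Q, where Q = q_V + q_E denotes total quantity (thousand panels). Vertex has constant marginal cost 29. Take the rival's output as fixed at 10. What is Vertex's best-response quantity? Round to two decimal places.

With the rival's output fixed at 10, Vertex's profit is π_V = (108 - 10 - q_V)q_V - (29q_V) = (98 - q_V)q_V - (29q_V).
∂π_V/∂q_V = 69 - 2q_V = 0, so q_V = 69/2.

34.50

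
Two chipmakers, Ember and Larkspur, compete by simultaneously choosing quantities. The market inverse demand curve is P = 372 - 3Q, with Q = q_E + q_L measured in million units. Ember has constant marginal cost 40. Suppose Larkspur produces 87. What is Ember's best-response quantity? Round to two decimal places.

With the rival's output fixed at 87, Ember's profit is π_E = (372 - 3·87 - 3q_E)q_E - (40q_E) = (111 - 3q_E)q_E - (40q_E).
∂π_E/∂q_E = 71 - 6q_E = 0, so q_E = 71/6.

11.83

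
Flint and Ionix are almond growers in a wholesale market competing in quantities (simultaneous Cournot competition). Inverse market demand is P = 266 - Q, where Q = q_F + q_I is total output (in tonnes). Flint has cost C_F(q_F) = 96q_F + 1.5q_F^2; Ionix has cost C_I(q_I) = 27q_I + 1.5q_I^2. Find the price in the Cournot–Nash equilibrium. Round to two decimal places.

197.83

Flint's profit: π_F = (266 - Q)q_F - (96q_F + (3/2)q_F²). Setting ∂π_F/∂q_F = 0: 170 - 5q_F - (q_I) = 0.
Ionix's profit: π_I = (266 - Q)q_I - (27q_I + (3/2)q_I²). Setting ∂π_I/∂q_I = 0: 239 - 5q_I - (q_F) = 0.
Rearranging gives the reaction functions q_F = (170 - q_I)/5 and q_I = (239 - q_F)/5.
Solving the pair: q_F = 611/24, q_I = 1025/24.
Total output Q = 409/6, so price P = 266 - 409/6 = 1187/6.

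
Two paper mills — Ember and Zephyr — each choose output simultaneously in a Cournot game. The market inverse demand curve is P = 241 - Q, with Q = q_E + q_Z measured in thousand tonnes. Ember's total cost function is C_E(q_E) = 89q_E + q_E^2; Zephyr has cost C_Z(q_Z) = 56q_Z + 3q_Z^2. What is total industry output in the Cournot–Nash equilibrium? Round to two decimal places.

52.23

Ember's profit: π_E = (241 - Q)q_E - (89q_E + q_E²). Setting ∂π_E/∂q_E = 0: 152 - 4q_E - (q_Z) = 0.
Zephyr's first-order condition: 185 - 8q_Z - (q_E) = 0.
Best responses: q_E = (152 - q_Z)/4, q_Z = (185 - q_E)/8.
Solving the pair: q_E = 1031/31, q_Z = 588/31.
Total output Q = 1031/31 + 588/31 = 1619/31.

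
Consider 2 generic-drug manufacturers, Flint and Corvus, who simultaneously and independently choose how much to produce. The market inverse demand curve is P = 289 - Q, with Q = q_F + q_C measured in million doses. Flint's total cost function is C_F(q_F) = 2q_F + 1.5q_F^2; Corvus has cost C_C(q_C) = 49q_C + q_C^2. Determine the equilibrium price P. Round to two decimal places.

193.16

Flint's profit: π_F = (289 - Q)q_F - (2q_F + (3/2)q_F²). Setting ∂π_F/∂q_F = 0: 287 - 5q_F - (q_C) = 0.
Corvus's first-order condition: 240 - 4q_C - (q_F) = 0.
Best responses: q_F = (287 - q_C)/5, q_C = (240 - q_F)/4.
Substituting one into the other gives q_F = 908/19 and q_C = 913/19.
Total output Q = 1821/19, so price P = 289 - 1821/19 = 193.1579.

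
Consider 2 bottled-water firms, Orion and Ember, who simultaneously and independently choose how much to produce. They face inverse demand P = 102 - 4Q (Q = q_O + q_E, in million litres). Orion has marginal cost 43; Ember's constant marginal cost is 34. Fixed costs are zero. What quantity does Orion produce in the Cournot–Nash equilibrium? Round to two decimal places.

Orion's profit: π_O = (102 - 4Q)q_O - (43q_O). Setting ∂π_O/∂q_O = 0: 59 - 8q_O - 4(q_E) = 0.
Ember's first-order condition: 68 - 8q_E - 4(q_O) = 0.
So q_O = (59 - 4q_E)/8 and q_E = (68 - 4q_O)/8.
Solving the pair: q_O = 25/6, q_E = 77/12.

4.17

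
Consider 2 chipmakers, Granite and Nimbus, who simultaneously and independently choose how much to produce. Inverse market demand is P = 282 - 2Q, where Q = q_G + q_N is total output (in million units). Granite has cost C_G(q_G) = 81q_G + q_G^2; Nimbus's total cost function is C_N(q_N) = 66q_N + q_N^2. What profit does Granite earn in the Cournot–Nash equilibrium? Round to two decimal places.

1755.11

Granite's profit: π_G = (282 - 2Q)q_G - (81q_G + q_G²). Setting ∂π_G/∂q_G = 0: 201 - 6q_G - 2(q_N) = 0.
Nimbus's first-order condition: 216 - 6q_N - 2(q_G) = 0.
So q_G = (201 - 2q_N)/6 and q_N = (216 - 2q_G)/6.
Substituting one into the other gives q_G = 387/16 and q_N = 447/16.
Price P = 282 - 2·(417/8) = 711/4.
Granite's profit: (711/4)·(387/16) - 81·(387/16) - (387/16)² = 1755.1055.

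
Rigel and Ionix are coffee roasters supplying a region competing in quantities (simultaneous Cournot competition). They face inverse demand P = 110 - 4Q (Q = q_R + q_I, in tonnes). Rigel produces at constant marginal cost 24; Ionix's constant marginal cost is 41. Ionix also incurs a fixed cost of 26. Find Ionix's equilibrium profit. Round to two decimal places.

Rigel's profit: π_R = (110 - 4Q)q_R - (24q_R). Setting ∂π_R/∂q_R = 0: 86 - 8q_R - 4(q_I) = 0.
Ionix's profit: π_I = (110 - 4Q)q_I - (41q_I). Setting ∂π_I/∂q_I = 0: 69 - 8q_I - 4(q_R) = 0.
Best responses: q_R = (86 - 4q_I)/8, q_I = (69 - 4q_R)/8.
Solving the pair: q_R = 103/12, q_I = 13/3.
Price P = 110 - 4·(155/12) = 175/3.
Ionix's profit: (175/3 - 41)·(13/3) - 26 = 442/9.

49.11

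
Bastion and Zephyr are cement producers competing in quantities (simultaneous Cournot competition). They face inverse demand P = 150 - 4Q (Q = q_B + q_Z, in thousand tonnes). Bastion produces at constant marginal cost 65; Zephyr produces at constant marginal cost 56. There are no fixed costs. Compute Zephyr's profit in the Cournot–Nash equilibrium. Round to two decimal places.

Bastion's profit: π_B = (150 - 4Q)q_B - (65q_B). Setting ∂π_B/∂q_B = 0: 85 - 8q_B - 4(q_Z) = 0.
Zephyr's first-order condition: 94 - 8q_Z - 4(q_B) = 0.
Best responses: q_B = (85 - 4q_Z)/8, q_Z = (94 - 4q_B)/8.
Substituting one into the other gives q_B = 19/3 and q_Z = 103/12.
Price P = 150 - 4·(179/12) = 271/3.
Zephyr's profit: (271/3 - 56)·(103/12) = 294.6944.

294.69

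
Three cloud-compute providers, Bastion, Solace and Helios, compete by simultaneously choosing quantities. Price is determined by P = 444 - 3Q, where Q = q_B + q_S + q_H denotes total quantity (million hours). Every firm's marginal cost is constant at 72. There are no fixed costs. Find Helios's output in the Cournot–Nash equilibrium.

31

A representative firm's profit is π_i = q_i(444 - 3Q) - 72q_i.
First-order condition (treating rivals' output as given): 372 - 6q_i - 3·Σ_{j≠i} q_j = 0.
By symmetry each firm produces the same amount; substituting Σ_{j≠i} q_j = 2q_i yields q_i = 372/12 = 31.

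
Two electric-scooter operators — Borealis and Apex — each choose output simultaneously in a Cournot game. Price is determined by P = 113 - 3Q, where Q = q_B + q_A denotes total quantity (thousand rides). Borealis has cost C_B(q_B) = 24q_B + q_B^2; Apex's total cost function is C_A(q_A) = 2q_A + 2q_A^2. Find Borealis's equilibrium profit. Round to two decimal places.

246.18

Borealis's profit: π_B = (113 - 3Q)q_B - (24q_B + q_B²). Setting ∂π_B/∂q_B = 0: 89 - 8q_B - 3(q_A) = 0.
Apex's first-order condition: 111 - 10q_A - 3(q_B) = 0.
So q_B = (89 - 3q_A)/8 and q_A = (111 - 3q_B)/10.
Solving the pair: q_B = 557/71, q_A = 621/71.
Price P = 113 - 3·(1178/71) = 63.2254.
Borealis's profit: 63.2254·(557/71) - 24·(557/71) - (557/71)² = 246.1805.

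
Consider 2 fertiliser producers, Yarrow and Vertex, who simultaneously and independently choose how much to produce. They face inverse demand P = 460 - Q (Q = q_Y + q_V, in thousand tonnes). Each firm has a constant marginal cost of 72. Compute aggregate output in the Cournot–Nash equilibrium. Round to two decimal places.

A representative firm's profit is π_i = q_i(460 - Q) - 72q_i.
Setting ∂π_i/∂q_i = 0 with rivals' quantities fixed: 388 - 2q_i - q_j = 0.
By symmetry each firm produces the same amount; substituting q_j = q_i yields q_i = 388/3.
Total output Q = 388/3 + 388/3 = 776/3.

258.67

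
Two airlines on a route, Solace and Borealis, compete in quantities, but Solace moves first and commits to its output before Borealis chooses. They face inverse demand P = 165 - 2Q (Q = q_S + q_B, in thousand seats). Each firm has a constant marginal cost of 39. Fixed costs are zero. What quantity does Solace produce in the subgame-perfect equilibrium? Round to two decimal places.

Solve by backward induction. Given q_S, the follower Borealis maximises π_B = (165 - 2q_S - 2q_B)q_B - 39q_B.
∂π_B/∂q_B = 126 - 2q_S - 4q_B = 0 gives the reaction function q_B = (126 - 2q_S)/4.
Solace substitutes q_B(q_S) into its own profit: π_S = q_S(165 - 2q_S - (126 - 2q_S)/2) - 39q_S = (102 - q_S)q_S - 39q_S.
Maximising: ∂π_S/∂q_S = 63 - 2q_S = 0, giving q_S = 63/2.
Then q_B = (126 - 2·(63/2))/4 = 63/4.

31.50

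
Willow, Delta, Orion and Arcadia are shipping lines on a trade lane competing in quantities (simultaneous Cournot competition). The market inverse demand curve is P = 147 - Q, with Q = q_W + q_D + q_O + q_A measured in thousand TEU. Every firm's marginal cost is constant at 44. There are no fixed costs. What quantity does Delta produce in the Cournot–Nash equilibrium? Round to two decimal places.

20.60

A representative firm's profit is π_i = q_i(147 - Q) - 44q_i.
First-order condition (treating rivals' output as given): 103 - 2q_i - Σ_{j≠i} q_j = 0.
By symmetry each firm produces the same amount; substituting Σ_{j≠i} q_j = 3q_i yields q_i = 103/5.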